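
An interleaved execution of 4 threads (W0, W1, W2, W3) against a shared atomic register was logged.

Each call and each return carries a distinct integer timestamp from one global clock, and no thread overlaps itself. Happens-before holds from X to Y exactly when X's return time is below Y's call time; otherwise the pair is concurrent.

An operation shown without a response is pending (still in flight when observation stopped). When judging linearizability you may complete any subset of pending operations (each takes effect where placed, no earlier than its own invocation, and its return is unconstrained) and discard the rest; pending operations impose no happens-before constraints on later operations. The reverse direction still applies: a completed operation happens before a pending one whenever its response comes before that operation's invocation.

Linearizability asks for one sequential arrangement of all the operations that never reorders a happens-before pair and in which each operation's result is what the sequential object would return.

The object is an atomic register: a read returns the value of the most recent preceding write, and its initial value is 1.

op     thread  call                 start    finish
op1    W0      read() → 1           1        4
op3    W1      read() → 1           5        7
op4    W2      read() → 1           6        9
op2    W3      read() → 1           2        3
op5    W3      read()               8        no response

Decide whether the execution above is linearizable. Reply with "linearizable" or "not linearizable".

one valid linearization: op1, op2, op3, op4
1. op1 read() → 1, leaving value 1
2. op2 read() → 1, leaving value 1
3. op3 read() → 1, leaving value 1
4. op4 read() → 1, leaving value 1

linearizable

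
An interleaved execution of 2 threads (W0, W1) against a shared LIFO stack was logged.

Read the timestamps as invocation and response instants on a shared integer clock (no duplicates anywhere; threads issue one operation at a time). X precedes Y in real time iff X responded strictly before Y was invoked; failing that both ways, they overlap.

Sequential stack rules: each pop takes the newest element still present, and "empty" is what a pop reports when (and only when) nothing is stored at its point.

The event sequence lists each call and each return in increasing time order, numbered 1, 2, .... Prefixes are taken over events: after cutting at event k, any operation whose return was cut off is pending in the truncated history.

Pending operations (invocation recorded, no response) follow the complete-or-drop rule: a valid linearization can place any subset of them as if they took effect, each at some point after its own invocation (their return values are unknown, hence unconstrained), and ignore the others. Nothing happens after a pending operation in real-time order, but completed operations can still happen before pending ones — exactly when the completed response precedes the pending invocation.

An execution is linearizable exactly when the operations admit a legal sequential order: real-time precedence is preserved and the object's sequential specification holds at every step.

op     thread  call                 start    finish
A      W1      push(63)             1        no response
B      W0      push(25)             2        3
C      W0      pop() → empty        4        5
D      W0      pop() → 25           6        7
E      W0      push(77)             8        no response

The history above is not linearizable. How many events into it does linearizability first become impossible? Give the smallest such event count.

5

events 1..4 are still linearizable — one witness is A, B:
1. A push(63) (pending, included), leaving stack <63>
2. B push(25), leaving stack <63,25>
with event 5 included (C responding at time 5), all real-time-consistent orders fail
every completion of the 1 pending operation (A) was checked; none linearizes
for example B, C (pending dropped) fails at step 2: C pop() → empty is not legal there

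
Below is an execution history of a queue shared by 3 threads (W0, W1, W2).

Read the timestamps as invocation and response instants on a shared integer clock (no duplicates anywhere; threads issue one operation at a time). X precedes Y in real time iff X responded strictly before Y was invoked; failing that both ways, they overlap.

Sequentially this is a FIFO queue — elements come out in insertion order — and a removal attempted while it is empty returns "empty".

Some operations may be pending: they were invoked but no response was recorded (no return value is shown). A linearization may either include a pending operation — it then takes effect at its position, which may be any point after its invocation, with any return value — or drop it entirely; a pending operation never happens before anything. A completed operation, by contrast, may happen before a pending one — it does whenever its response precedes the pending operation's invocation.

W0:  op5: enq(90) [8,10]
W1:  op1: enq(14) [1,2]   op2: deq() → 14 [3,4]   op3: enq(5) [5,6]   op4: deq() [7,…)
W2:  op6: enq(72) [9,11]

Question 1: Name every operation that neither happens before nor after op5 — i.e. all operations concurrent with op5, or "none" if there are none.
Answer: op4, op6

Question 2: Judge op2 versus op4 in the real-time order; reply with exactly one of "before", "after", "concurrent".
Answer: before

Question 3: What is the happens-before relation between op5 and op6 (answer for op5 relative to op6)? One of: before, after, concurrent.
Answer: concurrent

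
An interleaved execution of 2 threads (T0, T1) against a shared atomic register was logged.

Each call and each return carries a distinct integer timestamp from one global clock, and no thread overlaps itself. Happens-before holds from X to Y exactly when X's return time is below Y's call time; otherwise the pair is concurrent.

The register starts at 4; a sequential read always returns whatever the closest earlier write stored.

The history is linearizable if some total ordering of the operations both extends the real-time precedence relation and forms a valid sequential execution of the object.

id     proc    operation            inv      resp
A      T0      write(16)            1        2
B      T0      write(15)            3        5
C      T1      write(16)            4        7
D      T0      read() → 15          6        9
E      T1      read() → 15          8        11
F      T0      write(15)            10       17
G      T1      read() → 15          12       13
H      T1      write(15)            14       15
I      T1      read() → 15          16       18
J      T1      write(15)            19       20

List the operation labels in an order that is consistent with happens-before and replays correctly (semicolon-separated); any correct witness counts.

A; B; D; C; F; E; G; H; I; J

after step 1 (A write(16)): value 16
after step 2 (B write(15)): value 15
after step 3 (D read() → 15): value 15
after step 4 (C write(16)): value 16
after step 5 (F write(15)): value 15
after step 6 (E read() → 15): value 15
after step 7 (G read() → 15): value 15
after step 8 (H write(15)): value 15
after step 9 (I read() → 15): value 15
after step 10 (J write(15)): value 15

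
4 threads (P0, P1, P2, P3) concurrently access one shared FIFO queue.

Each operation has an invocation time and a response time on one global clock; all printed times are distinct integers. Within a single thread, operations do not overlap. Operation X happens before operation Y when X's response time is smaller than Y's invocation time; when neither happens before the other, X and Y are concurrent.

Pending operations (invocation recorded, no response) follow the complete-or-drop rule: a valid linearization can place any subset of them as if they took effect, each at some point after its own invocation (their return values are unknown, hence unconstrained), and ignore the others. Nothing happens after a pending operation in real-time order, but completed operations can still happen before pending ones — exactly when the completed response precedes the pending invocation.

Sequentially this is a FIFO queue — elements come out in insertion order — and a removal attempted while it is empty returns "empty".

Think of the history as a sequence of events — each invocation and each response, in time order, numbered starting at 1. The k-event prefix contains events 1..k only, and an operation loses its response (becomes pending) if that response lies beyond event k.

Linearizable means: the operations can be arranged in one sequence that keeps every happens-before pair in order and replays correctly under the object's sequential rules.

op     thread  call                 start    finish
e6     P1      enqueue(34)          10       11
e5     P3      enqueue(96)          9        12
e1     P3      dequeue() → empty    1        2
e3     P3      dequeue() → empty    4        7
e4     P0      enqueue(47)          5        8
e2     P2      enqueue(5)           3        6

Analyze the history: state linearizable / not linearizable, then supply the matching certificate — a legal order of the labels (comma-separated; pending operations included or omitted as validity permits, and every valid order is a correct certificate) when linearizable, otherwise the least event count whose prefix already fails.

step 1: e1 dequeue() → empty — queue <>
step 2: e3 dequeue() → empty — queue <>
step 3: e2 enqueue(5) — queue <5>
step 4: e4 enqueue(47) — queue <5,47>
step 5: e5 enqueue(96) — queue <5,47,96>
step 6: e6 enqueue(34) — queue <5,47,96,34>

linearizable — witness: e1, e3, e2, e4, e5, e6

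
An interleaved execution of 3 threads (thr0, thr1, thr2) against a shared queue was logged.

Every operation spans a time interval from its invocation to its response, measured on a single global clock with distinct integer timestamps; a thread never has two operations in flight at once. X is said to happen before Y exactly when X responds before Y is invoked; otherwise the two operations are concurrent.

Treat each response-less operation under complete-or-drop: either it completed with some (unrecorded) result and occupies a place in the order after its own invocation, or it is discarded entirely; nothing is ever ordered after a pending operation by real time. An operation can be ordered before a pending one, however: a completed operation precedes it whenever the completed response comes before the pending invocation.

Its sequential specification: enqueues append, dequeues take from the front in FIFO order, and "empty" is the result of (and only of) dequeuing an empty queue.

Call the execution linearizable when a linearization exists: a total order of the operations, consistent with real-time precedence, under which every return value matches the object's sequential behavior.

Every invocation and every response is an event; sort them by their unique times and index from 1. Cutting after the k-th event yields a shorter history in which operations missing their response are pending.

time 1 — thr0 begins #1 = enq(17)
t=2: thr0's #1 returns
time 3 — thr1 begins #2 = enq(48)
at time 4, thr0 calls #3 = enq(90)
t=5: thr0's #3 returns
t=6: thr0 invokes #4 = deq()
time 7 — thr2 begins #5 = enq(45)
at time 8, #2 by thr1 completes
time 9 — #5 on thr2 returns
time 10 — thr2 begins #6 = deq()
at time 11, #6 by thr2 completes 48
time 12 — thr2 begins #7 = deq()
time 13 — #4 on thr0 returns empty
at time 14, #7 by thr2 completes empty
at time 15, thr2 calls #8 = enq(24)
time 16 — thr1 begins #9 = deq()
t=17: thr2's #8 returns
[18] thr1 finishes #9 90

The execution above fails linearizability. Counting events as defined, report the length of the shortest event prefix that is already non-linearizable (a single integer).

one valid order for events 1..12 is #1, #2, #3, #4, #5, #6:
1. #1 enq(17), leaving queue <17>
2. #2 enq(48), leaving queue <17,48>
3. #3 enq(90), leaving queue <17,48,90>
4. #4 deq() (pending, included), leaving queue <48,90>
5. #5 enq(45), leaving queue <48,90,45>
6. #6 deq() → 48, leaving queue <90,45>
once event 13 joins (#4's response, time 13), exhaustive search finds no witness
no escape via the 1 pending operation (#7): every completion choice fails
sample order #1, #2, #3, #4, #5, #6 (pending dropped) stalls at step 4 — #4 deq() → empty has no legal effect
sample order #1, #2, #3, #5, #4, #6 (pending dropped) stalls at step 5 — #4 deq() → empty has no legal effect

13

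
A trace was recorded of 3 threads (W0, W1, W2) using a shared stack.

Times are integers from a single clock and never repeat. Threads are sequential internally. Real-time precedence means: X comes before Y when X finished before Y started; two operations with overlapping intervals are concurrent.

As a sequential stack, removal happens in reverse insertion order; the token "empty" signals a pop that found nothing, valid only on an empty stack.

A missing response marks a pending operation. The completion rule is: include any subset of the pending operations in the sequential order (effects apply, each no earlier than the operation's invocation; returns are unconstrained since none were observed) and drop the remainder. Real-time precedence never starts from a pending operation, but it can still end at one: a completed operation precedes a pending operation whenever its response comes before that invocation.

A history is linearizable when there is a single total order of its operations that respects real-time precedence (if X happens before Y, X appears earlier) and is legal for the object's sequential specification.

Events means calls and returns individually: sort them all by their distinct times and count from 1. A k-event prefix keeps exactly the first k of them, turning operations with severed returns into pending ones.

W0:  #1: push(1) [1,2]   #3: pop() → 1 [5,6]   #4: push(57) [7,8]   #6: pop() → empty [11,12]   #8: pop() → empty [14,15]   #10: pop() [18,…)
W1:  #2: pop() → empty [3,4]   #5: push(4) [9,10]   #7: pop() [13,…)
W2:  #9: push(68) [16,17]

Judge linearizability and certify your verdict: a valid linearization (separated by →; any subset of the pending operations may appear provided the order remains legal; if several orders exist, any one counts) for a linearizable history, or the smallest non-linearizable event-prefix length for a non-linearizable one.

not linearizable — minimal violating prefix: 4 events

cut after 3 events: linearizable; cut after 4 events (#2 responds, time 4): not linearizable
the completed operations (2 total) allow one real-time order; the stack replay rejects it
for example #1, #2 fails at step 2: #2 pop() → empty is not legal there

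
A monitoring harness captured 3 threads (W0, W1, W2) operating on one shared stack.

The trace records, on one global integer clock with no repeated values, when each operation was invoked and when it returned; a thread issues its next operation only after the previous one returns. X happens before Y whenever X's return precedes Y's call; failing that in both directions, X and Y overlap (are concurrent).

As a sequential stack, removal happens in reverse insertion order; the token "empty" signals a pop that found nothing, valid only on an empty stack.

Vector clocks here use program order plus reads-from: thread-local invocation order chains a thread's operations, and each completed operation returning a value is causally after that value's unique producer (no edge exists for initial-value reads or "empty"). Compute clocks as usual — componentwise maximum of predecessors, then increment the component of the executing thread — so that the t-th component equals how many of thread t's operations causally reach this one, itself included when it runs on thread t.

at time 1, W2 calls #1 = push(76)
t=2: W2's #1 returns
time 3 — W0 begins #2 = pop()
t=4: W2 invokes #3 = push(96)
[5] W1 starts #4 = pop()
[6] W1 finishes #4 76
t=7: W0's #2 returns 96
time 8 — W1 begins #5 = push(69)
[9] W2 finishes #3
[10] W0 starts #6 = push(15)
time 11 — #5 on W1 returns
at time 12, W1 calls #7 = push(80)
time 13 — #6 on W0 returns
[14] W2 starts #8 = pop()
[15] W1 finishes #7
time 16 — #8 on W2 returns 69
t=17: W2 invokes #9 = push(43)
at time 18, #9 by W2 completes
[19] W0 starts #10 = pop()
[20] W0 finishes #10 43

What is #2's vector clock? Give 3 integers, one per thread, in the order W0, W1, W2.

invoked at 1, #1 has no predecessors; its own W2 bump gives (0, 0, 1)
#3 (invocation 4): componentwise max over VC(#1)=(0, 0, 1), +1 at W2, giving (0, 0, 2)
#4 (invocation 5): componentwise max over VC(#1)=(0, 0, 1), +1 at W1, giving (0, 1, 1)
#5 (invocation 8): componentwise max over VC(#4)=(0, 1, 1), +1 at W1, giving (0, 2, 1)
#2 (invocation 3): componentwise max over VC(#3)=(0, 0, 2), +1 at W0, giving (1, 0, 2)
#7 (invocation 12): componentwise max over VC(#5)=(0, 2, 1), +1 at W1, giving (0, 3, 1)
#6 (invocation 10): componentwise max over VC(#2)=(1, 0, 2), +1 at W0, giving (2, 0, 2)
#8 (invocation 14): componentwise max over VC(#3)=(0, 0, 2), VC(#5)=(0, 2, 1), +1 at W2, giving (0, 2, 3)
#9 (invocation 17): componentwise max over VC(#8)=(0, 2, 3), +1 at W2, giving (0, 2, 4)
#10 (invocation 19): componentwise max over VC(#6)=(2, 0, 2), VC(#9)=(0, 2, 4), +1 at W0, giving (3, 2, 4)
target: VC(#2) = (1, 0, 2)

(1, 0, 2)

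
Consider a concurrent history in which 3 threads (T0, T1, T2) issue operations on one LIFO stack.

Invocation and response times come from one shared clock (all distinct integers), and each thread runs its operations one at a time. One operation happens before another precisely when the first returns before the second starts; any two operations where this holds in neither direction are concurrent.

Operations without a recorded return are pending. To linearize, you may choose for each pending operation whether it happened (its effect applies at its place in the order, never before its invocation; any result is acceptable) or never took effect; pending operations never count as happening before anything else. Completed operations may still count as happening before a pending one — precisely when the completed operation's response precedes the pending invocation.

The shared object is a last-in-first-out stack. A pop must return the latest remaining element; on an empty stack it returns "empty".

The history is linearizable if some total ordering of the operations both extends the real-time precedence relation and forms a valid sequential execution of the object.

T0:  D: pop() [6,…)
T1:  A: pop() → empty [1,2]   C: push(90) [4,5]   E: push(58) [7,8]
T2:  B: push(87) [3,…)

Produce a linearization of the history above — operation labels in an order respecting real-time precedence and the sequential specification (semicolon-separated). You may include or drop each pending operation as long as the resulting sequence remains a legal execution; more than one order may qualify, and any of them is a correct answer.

A; B; C; D; E

after step 1 (A pop() → empty): stack <>
after step 2 (B push(87) (pending, included)): stack <87>
after step 3 (C push(90)): stack <87,90>
after step 4 (D pop() (pending, included)): stack <87>
after step 5 (E push(58)): stack <87,58>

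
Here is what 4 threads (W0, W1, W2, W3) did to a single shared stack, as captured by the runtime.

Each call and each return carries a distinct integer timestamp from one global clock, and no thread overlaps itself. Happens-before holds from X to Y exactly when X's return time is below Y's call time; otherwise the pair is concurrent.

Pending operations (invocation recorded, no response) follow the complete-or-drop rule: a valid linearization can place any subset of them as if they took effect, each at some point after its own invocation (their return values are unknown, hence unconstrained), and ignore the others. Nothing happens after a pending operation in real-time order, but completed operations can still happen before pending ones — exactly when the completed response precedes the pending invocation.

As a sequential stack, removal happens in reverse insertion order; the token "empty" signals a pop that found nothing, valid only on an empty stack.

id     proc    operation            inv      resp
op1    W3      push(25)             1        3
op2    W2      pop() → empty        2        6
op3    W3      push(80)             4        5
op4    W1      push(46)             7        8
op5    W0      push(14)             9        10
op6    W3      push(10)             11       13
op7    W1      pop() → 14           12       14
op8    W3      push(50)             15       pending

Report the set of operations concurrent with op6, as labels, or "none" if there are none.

concurrent with op6 ([11,13]): every op whose interval crosses 11..13
op1 [1,3]: before
op2 [2,6]: before
op3 [4,5]: before
op4 [7,8]: before
op5 [9,10]: before
op7 [12,14]: concurrent
op8 [15,…): after

op7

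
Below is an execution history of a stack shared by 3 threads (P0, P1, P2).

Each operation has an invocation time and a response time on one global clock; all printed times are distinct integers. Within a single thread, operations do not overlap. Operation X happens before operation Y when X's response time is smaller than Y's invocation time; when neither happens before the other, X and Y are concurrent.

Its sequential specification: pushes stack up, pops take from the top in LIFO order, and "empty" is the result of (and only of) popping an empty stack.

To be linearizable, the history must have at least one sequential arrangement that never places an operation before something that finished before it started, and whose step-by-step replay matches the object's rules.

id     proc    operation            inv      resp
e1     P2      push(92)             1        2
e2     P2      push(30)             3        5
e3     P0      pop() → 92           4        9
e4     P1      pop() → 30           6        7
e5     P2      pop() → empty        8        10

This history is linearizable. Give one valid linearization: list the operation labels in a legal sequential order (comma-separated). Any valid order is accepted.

e1, e2, e4, e3, e5

after step 1 (e1 push(92)): stack <92>
after step 2 (e2 push(30)): stack <92,30>
after step 3 (e4 pop() → 30): stack <92>
after step 4 (e3 pop() → 92): stack <>
after step 5 (e5 pop() → empty): stack <>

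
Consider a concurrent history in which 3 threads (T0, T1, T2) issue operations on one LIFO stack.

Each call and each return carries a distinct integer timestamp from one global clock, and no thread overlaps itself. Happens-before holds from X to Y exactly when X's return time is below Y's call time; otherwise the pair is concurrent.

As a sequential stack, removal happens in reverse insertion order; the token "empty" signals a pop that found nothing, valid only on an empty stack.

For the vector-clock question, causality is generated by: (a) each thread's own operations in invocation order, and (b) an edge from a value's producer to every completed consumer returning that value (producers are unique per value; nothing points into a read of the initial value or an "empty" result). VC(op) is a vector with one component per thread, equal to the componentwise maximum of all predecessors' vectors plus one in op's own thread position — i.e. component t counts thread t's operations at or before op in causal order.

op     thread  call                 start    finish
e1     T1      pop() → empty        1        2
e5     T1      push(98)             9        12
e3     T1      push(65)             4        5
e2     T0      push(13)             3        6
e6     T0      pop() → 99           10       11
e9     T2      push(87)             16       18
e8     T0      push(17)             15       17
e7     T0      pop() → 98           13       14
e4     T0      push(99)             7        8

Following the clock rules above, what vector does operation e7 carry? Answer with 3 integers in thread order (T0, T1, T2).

VC(e9, invoked at 16): no causal predecessors; +1 on T2 → (0, 0, 1)
VC(e1, invoked at 1): no causal predecessors; +1 on T1 → (0, 1, 0)
VC(e2, invoked at 3): no causal predecessors; +1 on T0 → (1, 0, 0)
invoked at 4, e3 merges VC(e1)=(0, 1, 0) and bumps T1's slot → (0, 2, 0)
invoked at 7, e4 merges VC(e2)=(1, 0, 0) and bumps T0's slot → (2, 0, 0)
invoked at 9, e5 merges VC(e3)=(0, 2, 0) and bumps T1's slot → (0, 3, 0)
invoked at 10, e6 merges VC(e4)=(2, 0, 0) and bumps T0's slot → (3, 0, 0)
invoked at 13, e7 merges VC(e5)=(0, 3, 0), VC(e6)=(3, 0, 0) and bumps T0's slot → (4, 3, 0)
invoked at 15, e8 merges VC(e7)=(4, 3, 0) and bumps T0's slot → (5, 3, 0)
target: VC(e7) = (4, 3, 0)

(4, 3, 0)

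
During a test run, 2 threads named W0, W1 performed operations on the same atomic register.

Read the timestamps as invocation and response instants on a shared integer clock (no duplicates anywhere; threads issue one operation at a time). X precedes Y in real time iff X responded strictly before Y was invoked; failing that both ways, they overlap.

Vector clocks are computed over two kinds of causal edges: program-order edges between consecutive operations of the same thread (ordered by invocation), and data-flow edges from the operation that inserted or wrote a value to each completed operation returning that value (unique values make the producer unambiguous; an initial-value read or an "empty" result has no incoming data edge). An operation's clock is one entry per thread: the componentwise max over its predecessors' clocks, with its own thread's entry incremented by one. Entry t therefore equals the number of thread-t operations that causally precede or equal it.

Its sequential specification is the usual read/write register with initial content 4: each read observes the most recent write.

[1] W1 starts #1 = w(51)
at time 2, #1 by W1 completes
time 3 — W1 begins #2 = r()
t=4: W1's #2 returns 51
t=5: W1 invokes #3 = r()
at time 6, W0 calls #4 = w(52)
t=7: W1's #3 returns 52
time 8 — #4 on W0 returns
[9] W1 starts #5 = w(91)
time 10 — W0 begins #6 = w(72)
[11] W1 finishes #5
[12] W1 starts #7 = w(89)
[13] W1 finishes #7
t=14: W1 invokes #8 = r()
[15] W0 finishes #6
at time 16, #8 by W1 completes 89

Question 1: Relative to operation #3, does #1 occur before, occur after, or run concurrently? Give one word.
Answer: before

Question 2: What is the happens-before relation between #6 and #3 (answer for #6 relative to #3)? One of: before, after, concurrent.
Answer: after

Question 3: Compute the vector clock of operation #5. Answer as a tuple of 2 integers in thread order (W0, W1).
Answer: (1, 4)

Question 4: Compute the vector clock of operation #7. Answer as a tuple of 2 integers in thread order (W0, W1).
Answer: (1, 5)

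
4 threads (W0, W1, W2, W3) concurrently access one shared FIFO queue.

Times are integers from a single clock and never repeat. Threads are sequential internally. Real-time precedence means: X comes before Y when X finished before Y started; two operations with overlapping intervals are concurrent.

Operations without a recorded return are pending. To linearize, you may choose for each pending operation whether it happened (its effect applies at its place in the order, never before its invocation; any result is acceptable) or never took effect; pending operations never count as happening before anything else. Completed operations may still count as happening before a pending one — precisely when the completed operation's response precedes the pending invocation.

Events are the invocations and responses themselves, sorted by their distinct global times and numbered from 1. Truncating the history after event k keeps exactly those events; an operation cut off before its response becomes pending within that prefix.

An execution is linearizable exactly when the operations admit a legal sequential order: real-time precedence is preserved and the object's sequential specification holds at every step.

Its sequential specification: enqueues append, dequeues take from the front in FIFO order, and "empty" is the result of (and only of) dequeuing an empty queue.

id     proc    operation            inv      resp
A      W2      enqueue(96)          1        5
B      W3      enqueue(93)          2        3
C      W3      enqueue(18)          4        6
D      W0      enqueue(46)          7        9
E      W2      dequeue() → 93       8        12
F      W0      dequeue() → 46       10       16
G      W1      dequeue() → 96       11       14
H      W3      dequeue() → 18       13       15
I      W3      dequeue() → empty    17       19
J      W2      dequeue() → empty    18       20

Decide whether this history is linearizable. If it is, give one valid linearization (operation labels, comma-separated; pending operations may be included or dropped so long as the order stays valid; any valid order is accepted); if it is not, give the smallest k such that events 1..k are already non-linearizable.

linearizable — witness: A, B, C, D, G, E, H, F, I, J

step 1: A enqueue(96) — queue <96>
step 2: B enqueue(93) — queue <96,93>
step 3: C enqueue(18) — queue <96,93,18>
step 4: D enqueue(46) — queue <96,93,18,46>
step 5: G dequeue() → 96 — queue <93,18,46>
step 6: E dequeue() → 93 — queue <18,46>
step 7: H dequeue() → 18 — queue <46>
step 8: F dequeue() → 46 — queue <>
step 9: I dequeue() → empty — queue <>
step 10: J dequeue() → empty — queue <>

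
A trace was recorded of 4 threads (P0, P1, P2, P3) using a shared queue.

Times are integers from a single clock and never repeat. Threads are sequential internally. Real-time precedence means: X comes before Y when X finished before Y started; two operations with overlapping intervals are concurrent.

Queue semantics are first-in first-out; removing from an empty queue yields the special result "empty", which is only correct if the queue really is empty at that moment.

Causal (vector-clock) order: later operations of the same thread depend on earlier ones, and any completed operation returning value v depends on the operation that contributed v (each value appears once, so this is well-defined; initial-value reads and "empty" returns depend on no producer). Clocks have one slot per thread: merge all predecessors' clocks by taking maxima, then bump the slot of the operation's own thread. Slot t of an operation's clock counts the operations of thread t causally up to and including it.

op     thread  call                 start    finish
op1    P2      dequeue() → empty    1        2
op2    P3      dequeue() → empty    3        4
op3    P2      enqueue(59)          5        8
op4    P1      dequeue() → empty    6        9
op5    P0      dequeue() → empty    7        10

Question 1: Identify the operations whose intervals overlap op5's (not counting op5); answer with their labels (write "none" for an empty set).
overlap test against op5 [7,10]: concurrent iff the interval meets 7..10
op1 [1,2]: before
op2 [3,4]: before
op3 [5,8]: concurrent
op4 [6,9]: concurrent

op3, op4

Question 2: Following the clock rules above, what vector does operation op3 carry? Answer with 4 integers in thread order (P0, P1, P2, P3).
VC(op2, invoked at 3): no causal predecessors; +1 on P3 → (0, 0, 0, 1)
VC(op1, invoked at 1): no causal predecessors; +1 on P2 → (0, 0, 1, 0)
VC(op4, invoked at 6): no causal predecessors; +1 on P1 → (0, 1, 0, 0)
VC(op5, invoked at 7): no causal predecessors; +1 on P0 → (1, 0, 0, 0)
merge at op3 (invoked 5): VC(op1)=(0, 0, 1, 0), own-thread bump on P2 → (0, 0, 2, 0)
target: VC(op3) = (0, 0, 2, 0)

(0, 0, 2, 0)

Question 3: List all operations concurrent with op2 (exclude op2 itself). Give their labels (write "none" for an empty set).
op2 runs from 3 to 4; window-overlapping ops are concurrent
op1 [1,2]: before
op3 [5,8]: after
op4 [6,9]: after
op5 [7,10]: after

none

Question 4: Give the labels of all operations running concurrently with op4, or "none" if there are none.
op4 spans [6,9]: anything still running between times 6 and 9 counts as concurrent
op1 [1,2]: before
op2 [3,4]: before
op3 [5,8]: concurrent
op5 [7,10]: concurrent

op3, op5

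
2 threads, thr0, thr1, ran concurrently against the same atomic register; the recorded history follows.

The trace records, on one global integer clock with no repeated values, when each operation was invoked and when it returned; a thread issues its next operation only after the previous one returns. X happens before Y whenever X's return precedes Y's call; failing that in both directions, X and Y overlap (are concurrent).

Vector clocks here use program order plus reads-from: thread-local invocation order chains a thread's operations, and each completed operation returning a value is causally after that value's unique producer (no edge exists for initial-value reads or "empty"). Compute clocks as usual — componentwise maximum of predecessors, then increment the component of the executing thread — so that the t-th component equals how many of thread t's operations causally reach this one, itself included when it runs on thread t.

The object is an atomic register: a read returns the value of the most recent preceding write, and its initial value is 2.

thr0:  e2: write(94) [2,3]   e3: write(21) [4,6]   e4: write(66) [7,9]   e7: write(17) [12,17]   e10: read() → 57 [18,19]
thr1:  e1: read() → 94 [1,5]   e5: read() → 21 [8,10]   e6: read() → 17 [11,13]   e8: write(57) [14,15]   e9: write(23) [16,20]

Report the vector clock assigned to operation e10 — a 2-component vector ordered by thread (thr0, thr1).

root op e2, invoked 2: fresh clock plus thr0's own tick → (1, 0)
VC(e1, invoked at 1): max of VC(e2)=(1, 0), then +1 on thread thr1 → (1, 1)
VC(e3, invoked at 4): max of VC(e2)=(1, 0), then +1 on thread thr0 → (2, 0)
VC(e4, invoked at 7): max of VC(e3)=(2, 0), then +1 on thread thr0 → (3, 0)
VC(e5, invoked at 8): max of VC(e1)=(1, 1), VC(e3)=(2, 0), then +1 on thread thr1 → (2, 2)
VC(e7, invoked at 12): max of VC(e4)=(3, 0), then +1 on thread thr0 → (4, 0)
VC(e6, invoked at 11): max of VC(e5)=(2, 2), VC(e7)=(4, 0), then +1 on thread thr1 → (4, 3)
VC(e8, invoked at 14): max of VC(e6)=(4, 3), then +1 on thread thr1 → (4, 4)
VC(e9, invoked at 16): max of VC(e8)=(4, 4), then +1 on thread thr1 → (4, 5)
VC(e10, invoked at 18): max of VC(e7)=(4, 0), VC(e8)=(4, 4), then +1 on thread thr0 → (5, 4)
target: VC(e10) = (5, 4)

(5, 4)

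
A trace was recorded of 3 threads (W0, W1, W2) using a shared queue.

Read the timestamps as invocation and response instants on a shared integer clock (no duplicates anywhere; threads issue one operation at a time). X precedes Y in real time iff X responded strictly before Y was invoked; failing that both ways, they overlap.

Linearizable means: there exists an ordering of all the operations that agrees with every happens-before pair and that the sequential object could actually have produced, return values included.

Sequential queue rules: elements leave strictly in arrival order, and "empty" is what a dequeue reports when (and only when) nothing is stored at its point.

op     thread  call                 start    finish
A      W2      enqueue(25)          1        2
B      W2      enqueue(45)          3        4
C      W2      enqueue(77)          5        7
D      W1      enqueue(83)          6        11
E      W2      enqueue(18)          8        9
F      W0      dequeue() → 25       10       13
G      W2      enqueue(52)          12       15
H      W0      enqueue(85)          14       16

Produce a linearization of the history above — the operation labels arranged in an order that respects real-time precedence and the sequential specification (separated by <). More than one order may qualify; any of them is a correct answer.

step 1: A enqueue(25) — queue <25>
step 2: B enqueue(45) — queue <25,45>
step 3: C enqueue(77) — queue <25,45,77>
step 4: D enqueue(83) — queue <25,45,77,83>
step 5: E enqueue(18) — queue <25,45,77,83,18>
step 6: F dequeue() → 25 — queue <45,77,83,18>
step 7: G enqueue(52) — queue <45,77,83,18,52>
step 8: H enqueue(85) — queue <45,77,83,18,52,85>

A < B < C < D < E < F < G < H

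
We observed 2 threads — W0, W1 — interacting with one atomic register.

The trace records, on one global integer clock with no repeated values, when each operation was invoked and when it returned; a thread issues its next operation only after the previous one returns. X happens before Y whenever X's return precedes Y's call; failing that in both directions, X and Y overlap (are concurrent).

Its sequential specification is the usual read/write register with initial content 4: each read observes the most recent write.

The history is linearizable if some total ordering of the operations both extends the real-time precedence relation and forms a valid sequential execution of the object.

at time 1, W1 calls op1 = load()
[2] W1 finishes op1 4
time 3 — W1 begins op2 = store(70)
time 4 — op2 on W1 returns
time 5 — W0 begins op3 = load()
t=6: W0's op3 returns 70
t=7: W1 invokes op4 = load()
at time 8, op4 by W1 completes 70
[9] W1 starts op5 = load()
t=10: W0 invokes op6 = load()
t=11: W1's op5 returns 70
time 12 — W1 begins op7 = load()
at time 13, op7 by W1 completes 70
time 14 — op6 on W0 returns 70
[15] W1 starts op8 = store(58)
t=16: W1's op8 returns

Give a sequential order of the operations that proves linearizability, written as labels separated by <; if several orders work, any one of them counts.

after step 1 (op1 load() → 4): value 4
after step 2 (op2 store(70)): value 70
after step 3 (op3 load() → 70): value 70
after step 4 (op4 load() → 70): value 70
after step 5 (op5 load() → 70): value 70
after step 6 (op6 load() → 70): value 70
after step 7 (op7 load() → 70): value 70
after step 8 (op8 store(58)): value 58

op1 < op2 < op3 < op4 < op5 < op6 < op7 < op8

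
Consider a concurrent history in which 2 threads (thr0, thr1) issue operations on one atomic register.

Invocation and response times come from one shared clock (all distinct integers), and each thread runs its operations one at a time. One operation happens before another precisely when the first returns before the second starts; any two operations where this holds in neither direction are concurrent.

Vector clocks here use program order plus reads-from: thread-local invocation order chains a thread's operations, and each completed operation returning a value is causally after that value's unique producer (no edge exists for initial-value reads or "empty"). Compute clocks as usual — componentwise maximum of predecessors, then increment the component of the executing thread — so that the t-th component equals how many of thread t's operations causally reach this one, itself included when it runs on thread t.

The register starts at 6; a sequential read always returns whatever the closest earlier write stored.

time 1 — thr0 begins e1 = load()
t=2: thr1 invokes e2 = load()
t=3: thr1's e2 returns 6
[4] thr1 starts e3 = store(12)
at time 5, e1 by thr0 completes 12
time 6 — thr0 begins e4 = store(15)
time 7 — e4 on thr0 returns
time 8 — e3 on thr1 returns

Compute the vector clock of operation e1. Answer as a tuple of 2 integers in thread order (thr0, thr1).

(1, 2)

no predecessors for e2 (invoked 2): thr1 increments from zero → (0, 1)
e3 (invocation 4): componentwise max over VC(e2)=(0, 1), +1 at thr1, giving (0, 2)
e1 (invocation 1): componentwise max over VC(e3)=(0, 2), +1 at thr0, giving (1, 2)
e4 (invocation 6): componentwise max over VC(e1)=(1, 2), +1 at thr0, giving (2, 2)
target: VC(e1) = (1, 2)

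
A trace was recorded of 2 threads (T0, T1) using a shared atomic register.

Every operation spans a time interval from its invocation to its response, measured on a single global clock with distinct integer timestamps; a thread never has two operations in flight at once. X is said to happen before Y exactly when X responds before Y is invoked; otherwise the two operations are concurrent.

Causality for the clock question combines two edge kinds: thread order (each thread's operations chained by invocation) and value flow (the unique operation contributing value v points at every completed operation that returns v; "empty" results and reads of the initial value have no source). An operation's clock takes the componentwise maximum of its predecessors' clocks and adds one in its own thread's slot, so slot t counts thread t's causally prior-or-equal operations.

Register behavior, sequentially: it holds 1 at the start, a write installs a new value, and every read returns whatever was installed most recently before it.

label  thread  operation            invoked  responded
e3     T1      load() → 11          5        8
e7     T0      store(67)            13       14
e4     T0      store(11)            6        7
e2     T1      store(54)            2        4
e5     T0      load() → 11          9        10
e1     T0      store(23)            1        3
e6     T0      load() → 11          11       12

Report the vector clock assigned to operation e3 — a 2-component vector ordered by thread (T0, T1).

(2, 2)

VC(e2, invoked at 2): no causal predecessors; +1 on T1 → (0, 1)
VC(e1, invoked at 1): no causal predecessors; +1 on T0 → (1, 0)
invoked at 6, e4 merges VC(e1)=(1, 0) and bumps T0's slot → (2, 0)
invoked at 9, e5 merges VC(e4)=(2, 0) and bumps T0's slot → (3, 0)
invoked at 5, e3 merges VC(e2)=(0, 1), VC(e4)=(2, 0) and bumps T1's slot → (2, 2)
invoked at 11, e6 merges VC(e4)=(2, 0), VC(e5)=(3, 0) and bumps T0's slot → (4, 0)
invoked at 13, e7 merges VC(e6)=(4, 0) and bumps T0's slot → (5, 0)
target: VC(e3) = (2, 2)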